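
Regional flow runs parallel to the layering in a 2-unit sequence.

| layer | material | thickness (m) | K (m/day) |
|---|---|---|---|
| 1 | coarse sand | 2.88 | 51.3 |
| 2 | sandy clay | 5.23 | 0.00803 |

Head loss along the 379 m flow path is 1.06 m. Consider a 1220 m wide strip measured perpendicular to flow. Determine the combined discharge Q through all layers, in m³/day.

504

Flow is parallel to layering, so each bed carries its own Darcy discharge and the transmissivities add.
Σ(K_i·b_i) = 51.3×2.88 + 0.00803×5.23 = 147.8 m²/day.
Hydraulic gradient i = Δh / L = 1.06 / 379 = 0.002797.
Q = Σ(K_i·b_i) · W · i = 147.8 × 1220 × 0.002797 = 504.3 m³/day.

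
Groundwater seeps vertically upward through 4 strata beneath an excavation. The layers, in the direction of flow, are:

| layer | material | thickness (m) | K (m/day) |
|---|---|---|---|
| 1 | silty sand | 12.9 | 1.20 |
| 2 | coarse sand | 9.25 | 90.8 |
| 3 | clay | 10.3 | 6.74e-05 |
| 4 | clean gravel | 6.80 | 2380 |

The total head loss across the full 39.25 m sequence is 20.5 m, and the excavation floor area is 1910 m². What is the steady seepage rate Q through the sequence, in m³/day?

Flow is perpendicular to layering, so the layers act in series and the equivalent K is the thickness-weighted harmonic mean.
Total thickness L = 12.9 + 9.25 + 10.3 + 6.80 = 39.25 m.
Σ(b_i/K_i) = 12.9/1.20 + 9.25/90.8 + 10.3/6.74e-05 + 6.80/2380 = 1.528e+05 d.
K_eq = L / Σ(b_i/K_i) = 39.25 / 1.528e+05 = 0.0002568 m/day.
Q = K_eq · A · (Δh/L) = 0.0002568 × 1910 × (20.5/39.25) = 0.2562 m³/day.

0.256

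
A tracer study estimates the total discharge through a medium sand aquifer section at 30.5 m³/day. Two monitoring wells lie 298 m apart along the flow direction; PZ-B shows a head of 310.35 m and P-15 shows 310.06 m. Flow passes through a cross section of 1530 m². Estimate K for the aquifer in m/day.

20.5

Hydraulic gradient i = (310.35 − 310.06) / 298 = 0.29 / 298 = 0.0009732.
From Q = K·A·i, K = Q / (A·i) = 30.5 / (1530 × 0.0009732) = 20.48 m/day.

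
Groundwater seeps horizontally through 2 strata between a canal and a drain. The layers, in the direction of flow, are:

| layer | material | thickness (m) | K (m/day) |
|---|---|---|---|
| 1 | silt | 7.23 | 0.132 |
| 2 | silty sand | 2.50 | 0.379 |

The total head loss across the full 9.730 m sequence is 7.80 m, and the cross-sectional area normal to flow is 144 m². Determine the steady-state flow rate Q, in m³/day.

Flow is perpendicular to layering, so the layers act in series and the equivalent K is the thickness-weighted harmonic mean.
Total thickness L = 7.23 + 2.50 = 9.730 m.
Σ(b_i/K_i) = 7.23/0.132 + 2.50/0.379 = 61.37 d.
K_eq = L / Σ(b_i/K_i) = 9.730 / 61.37 = 0.1585 m/day.
Q = K_eq · A · (Δh/L) = 0.1585 × 144 × (7.80/9.730) = 18.30 m³/day.

18.3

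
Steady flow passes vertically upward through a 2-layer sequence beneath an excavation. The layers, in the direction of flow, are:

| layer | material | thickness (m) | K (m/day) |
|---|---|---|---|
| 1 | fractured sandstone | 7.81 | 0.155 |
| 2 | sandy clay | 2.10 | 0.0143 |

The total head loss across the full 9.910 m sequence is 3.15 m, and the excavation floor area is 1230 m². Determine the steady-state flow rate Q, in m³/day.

Flow is perpendicular to layering, so the layers act in series and the equivalent K is the thickness-weighted harmonic mean.
Total thickness L = 7.81 + 2.10 = 9.910 m.
Σ(b_i/K_i) = 7.81/0.155 + 2.10/0.0143 = 197.2 d.
K_eq = L / Σ(b_i/K_i) = 9.910 / 197.2 = 0.05024 m/day.
Q = K_eq · A · (Δh/L) = 0.05024 × 1230 × (3.15/9.910) = 19.64 m³/day.

19.6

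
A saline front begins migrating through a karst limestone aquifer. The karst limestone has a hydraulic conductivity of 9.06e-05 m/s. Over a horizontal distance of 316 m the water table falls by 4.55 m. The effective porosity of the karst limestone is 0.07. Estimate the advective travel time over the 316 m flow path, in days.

196

Convert K: 9.06e-05 m/s × 86400 = 7.828 m/day.
Hydraulic gradient i = Δh / L = 4.55 / 316 = 0.01440.
Darcy flux q = K · i = 7.828 × 0.01440 = 0.1127 m/day.
Seepage velocity v = q / n_e = 0.1127 / 0.07 = 1.610 m/day.
Travel time t = L / v = 316 / 1.610 = 196.3 days.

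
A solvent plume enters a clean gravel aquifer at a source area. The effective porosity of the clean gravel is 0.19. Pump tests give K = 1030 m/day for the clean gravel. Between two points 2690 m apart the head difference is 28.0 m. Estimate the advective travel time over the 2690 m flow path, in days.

47.7

Hydraulic gradient i = Δh / L = 28.0 / 2690 = 0.01041.
Darcy flux q = K · i = 1030 × 0.01041 = 10.72 m/day.
Seepage velocity v = q / n_e = 10.72 / 0.19 = 56.43 m/day.
Travel time t = L / v = 2690 / 56.43 = 47.67 days.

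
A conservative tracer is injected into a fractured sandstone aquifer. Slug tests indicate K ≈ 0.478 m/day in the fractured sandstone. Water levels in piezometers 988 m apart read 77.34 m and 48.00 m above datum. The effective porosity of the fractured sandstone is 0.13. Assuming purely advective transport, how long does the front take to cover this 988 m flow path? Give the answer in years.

24.8

Hydraulic gradient i = (77.34 − 48.00) / 988 = 29.34 / 988 = 0.02970.
Darcy flux q = K · i = 0.4780 × 0.02970 = 0.01419 m/day.
Seepage velocity v = q / n_e = 0.01419 / 0.13 = 0.1092 m/day.
Travel time t = L / v = 988 / 0.1092 = 9048 days = 24.77 years.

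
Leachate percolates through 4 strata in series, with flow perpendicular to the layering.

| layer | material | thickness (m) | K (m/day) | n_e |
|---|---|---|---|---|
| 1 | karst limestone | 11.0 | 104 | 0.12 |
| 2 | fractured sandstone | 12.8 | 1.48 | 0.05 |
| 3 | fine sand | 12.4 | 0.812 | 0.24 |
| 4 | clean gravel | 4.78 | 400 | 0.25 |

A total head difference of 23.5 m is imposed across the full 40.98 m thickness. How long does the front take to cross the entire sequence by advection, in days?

6.27

With flow normal to the layers, continuity requires the same specific discharge q through every layer.
Σ(b_i/K_i) = 11.0/104 + 12.8/1.48 + 12.4/0.812 + 4.78/400 = 24.04 d.
q = Δh / Σ(b_i/K_i) = 23.5 / 24.04 = 0.9776 m/day.
In each layer the seepage velocity is v_i = q/n_i, so the layer transit time is t_i = b_i·n_i / q:
  layer 1 (karst limestone): t_1 = 11.0 × 0.12 / 0.9776 = 1.350 d
  layer 2 (fractured sandstone): t_2 = 12.8 × 0.05 / 0.9776 = 0.6546 d
  layer 3 (fine sand): t_3 = 12.4 × 0.24 / 0.9776 = 3.044 d
  layer 4 (clean gravel): t_4 = 4.78 × 0.25 / 0.9776 = 1.222 d
Total t = Σ t_i = 6.271 days.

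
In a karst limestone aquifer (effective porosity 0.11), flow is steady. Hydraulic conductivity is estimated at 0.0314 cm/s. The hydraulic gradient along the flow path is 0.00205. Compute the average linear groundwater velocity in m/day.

Convert K: 0.0314 cm/s × 864 = 27.13 m/day.
Hydraulic gradient i = 0.00205.
Darcy flux q = K · i = 27.13 × 0.002050 = 0.05562 m/day.
Seepage velocity v = q / n_e = 0.05562 / 0.11 = 0.5056 m/day.

0.506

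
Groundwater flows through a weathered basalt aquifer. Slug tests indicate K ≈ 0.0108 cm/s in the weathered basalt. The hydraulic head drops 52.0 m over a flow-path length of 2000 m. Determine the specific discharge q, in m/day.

0.243

Convert K: 0.0108 cm/s × 864 = 9.331 m/day.
Hydraulic gradient i = Δh / L = 52.0 / 2000 = 0.02600.
Specific discharge q = K · i = 9.331 × 0.02600 = 0.2426 m/day.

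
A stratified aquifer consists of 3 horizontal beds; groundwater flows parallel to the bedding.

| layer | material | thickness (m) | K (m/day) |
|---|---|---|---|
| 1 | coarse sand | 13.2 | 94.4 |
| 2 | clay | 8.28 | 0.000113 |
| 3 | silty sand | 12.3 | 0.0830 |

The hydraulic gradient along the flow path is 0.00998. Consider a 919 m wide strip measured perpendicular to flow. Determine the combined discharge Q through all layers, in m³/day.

Flow is parallel to layering, so each bed carries its own Darcy discharge and the transmissivities add.
Σ(K_i·b_i) = 94.4×13.2 + 0.000113×8.28 + 0.0830×12.3 = 1247 m²/day.
Hydraulic gradient i = 0.00998.
Q = Σ(K_i·b_i) · W · i = 1247 × 919 × 0.009980 = 11438 m³/day.

11400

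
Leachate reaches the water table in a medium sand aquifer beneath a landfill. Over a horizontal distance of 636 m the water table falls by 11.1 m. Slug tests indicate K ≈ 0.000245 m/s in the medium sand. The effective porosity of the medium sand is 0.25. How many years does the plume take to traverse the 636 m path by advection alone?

1.18

Convert K: 0.000245 m/s × 86400 = 21.17 m/day.
Hydraulic gradient i = Δh / L = 11.1 / 636 = 0.01745.
Darcy flux q = K · i = 21.17 × 0.01745 = 0.3694 m/day.
Seepage velocity v = q / n_e = 0.3694 / 0.25 = 1.478 m/day.
Travel time t = L / v = 636 / 1.478 = 430.4 days = 1.178 years.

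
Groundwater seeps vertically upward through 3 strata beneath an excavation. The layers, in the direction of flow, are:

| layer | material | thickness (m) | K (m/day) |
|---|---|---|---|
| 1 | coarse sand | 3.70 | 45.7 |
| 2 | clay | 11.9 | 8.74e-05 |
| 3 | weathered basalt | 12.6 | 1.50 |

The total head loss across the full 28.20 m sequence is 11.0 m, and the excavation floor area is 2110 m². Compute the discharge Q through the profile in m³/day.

Flow is perpendicular to layering, so the layers act in series and the equivalent K is the thickness-weighted harmonic mean.
Total thickness L = 3.70 + 11.9 + 12.6 = 28.20 m.
Σ(b_i/K_i) = 3.70/45.7 + 11.9/8.74e-05 + 12.6/1.50 = 1.362e+05 d.
K_eq = L / Σ(b_i/K_i) = 28.20 / 1.362e+05 = 0.0002071 m/day.
Q = K_eq · A · (Δh/L) = 0.0002071 × 2110 × (11.0/28.20) = 0.1705 m³/day.

0.170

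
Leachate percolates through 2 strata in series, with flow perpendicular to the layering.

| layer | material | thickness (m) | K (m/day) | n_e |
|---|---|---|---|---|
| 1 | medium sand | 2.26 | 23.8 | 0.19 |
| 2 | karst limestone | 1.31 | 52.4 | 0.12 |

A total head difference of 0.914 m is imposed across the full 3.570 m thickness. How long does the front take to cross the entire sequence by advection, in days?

With flow normal to the layers, continuity requires the same specific discharge q through every layer.
Σ(b_i/K_i) = 2.26/23.8 + 1.31/52.4 = 0.1200 d.
q = Δh / Σ(b_i/K_i) = 0.914 / 0.1200 = 7.619 m/day.
In each layer the seepage velocity is v_i = q/n_i, so the layer transit time is t_i = b_i·n_i / q:
  layer 1 (medium sand): t_1 = 2.26 × 0.19 / 7.619 = 0.05636 d
  layer 2 (karst limestone): t_2 = 1.31 × 0.12 / 7.619 = 0.02063 d
Total t = Σ t_i = 0.07699 days.

0.0770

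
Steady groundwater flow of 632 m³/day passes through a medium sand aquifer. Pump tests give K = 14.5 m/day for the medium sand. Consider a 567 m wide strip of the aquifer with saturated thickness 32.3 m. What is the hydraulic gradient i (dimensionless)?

Cross-sectional area A = 567 × 32.3 = 18314 m².
From Q = K·A·i, i = Q / (K·A) = 632 / (14.50 × 18314) = 0.002380.

0.00238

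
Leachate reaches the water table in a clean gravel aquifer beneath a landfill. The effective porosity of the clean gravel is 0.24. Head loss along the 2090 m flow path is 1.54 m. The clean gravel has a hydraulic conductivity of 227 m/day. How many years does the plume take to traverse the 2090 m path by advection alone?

8.21

Hydraulic gradient i = Δh / L = 1.54 / 2090 = 0.0007368.
Darcy flux q = K · i = 227.0 × 0.0007368 = 0.1673 m/day.
Seepage velocity v = q / n_e = 0.1673 / 0.24 = 0.6969 m/day.
Travel time t = L / v = 2090 / 0.6969 = 2999 days = 8.210 years.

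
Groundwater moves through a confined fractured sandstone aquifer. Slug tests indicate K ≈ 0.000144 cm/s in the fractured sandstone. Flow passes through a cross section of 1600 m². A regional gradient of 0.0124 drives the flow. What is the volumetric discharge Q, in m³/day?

2.47

Convert K: 0.000144 cm/s × 864 = 0.1244 m/day.
Hydraulic gradient i = 0.0124.
Darcy's law: Q = K · A · i = 0.1244 × 1600 × 0.01240 = 2.468 m³/day.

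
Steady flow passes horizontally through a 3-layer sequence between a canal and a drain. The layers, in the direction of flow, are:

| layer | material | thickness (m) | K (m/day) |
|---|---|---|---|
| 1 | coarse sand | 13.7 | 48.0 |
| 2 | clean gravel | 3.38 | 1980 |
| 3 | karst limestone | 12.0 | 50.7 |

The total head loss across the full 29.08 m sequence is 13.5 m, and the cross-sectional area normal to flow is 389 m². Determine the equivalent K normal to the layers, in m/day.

55.5

Flow is perpendicular to layering, so the layers act in series and the equivalent K is the thickness-weighted harmonic mean.
Total thickness L = 13.7 + 3.38 + 12.0 = 29.08 m.
Σ(b_i/K_i) = 13.7/48.0 + 3.38/1980 + 12.0/50.7 = 0.5238 d.
K_eq = L / Σ(b_i/K_i) = 29.08 / 0.5238 = 55.52 m/day.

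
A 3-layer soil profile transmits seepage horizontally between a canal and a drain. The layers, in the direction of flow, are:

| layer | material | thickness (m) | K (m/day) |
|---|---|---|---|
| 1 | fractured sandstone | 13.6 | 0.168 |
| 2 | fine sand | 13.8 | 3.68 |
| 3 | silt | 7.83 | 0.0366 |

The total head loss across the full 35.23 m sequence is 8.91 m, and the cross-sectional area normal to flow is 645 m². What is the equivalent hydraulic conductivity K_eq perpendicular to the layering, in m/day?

0.118

Flow is perpendicular to layering, so the layers act in series and the equivalent K is the thickness-weighted harmonic mean.
Total thickness L = 13.6 + 13.8 + 7.83 = 35.23 m.
Σ(b_i/K_i) = 13.6/0.168 + 13.8/3.68 + 7.83/0.0366 = 298.6 d.
K_eq = L / Σ(b_i/K_i) = 35.23 / 298.6 = 0.1180 m/day.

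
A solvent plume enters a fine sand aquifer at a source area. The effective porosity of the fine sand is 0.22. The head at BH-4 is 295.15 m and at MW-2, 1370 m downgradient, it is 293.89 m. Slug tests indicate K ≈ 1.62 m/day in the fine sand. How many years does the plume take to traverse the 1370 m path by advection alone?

554

Hydraulic gradient i = (295.15 − 293.89) / 1370 = 1.26 / 1370 = 0.0009197.
Darcy flux q = K · i = 1.620 × 0.0009197 = 0.001490 m/day.
Seepage velocity v = q / n_e = 0.001490 / 0.22 = 0.006772 m/day.
Travel time t = L / v = 1370 / 0.006772 = 2.023e+05 days = 553.8 years.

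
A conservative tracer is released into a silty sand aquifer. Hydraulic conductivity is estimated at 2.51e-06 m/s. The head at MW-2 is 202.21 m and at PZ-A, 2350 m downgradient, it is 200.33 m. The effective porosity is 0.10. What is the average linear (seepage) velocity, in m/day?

Convert K: 2.51e-06 m/s × 86400 = 0.2169 m/day.
Hydraulic gradient i = (202.21 − 200.33) / 2350 = 1.88 / 2350 = 0.0008000.
Darcy flux q = K · i = 0.2169 × 0.0008000 = 0.0001735 m/day.
Seepage velocity v = q / n_e = 0.0001735 / 0.10 = 0.001735 m/day.

0.00173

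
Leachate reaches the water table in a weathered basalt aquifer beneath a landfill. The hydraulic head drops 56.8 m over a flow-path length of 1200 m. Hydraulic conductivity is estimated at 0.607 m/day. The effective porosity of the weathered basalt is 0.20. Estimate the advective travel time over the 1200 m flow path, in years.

Hydraulic gradient i = Δh / L = 56.8 / 1200 = 0.04733.
Darcy flux q = K · i = 0.6070 × 0.04733 = 0.02873 m/day.
Seepage velocity v = q / n_e = 0.02873 / 0.20 = 0.1437 m/day.
Travel time t = L / v = 1200 / 0.1437 = 8353 days = 22.87 years.

22.9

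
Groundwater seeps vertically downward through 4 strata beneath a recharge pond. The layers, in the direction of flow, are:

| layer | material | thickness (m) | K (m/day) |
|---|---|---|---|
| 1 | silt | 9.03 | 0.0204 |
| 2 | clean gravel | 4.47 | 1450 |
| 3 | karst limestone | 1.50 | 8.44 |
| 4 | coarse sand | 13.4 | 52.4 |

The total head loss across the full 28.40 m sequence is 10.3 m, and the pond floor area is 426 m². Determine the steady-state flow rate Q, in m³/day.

Flow is perpendicular to layering, so the layers act in series and the equivalent K is the thickness-weighted harmonic mean.
Total thickness L = 9.03 + 4.47 + 1.50 + 13.4 = 28.40 m.
Σ(b_i/K_i) = 9.03/0.0204 + 4.47/1450 + 1.50/8.44 + 13.4/52.4 = 443.1 d.
K_eq = L / Σ(b_i/K_i) = 28.40 / 443.1 = 0.06410 m/day.
Q = K_eq · A · (Δh/L) = 0.06410 × 426 × (10.3/28.40) = 9.903 m³/day.

9.90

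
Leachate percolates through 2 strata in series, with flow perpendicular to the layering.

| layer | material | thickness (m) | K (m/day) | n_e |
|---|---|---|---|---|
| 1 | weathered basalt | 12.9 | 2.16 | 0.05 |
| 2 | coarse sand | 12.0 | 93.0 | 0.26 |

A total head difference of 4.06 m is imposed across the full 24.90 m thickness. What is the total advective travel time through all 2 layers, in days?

With flow normal to the layers, continuity requires the same specific discharge q through every layer.
Σ(b_i/K_i) = 12.9/2.16 + 12.0/93.0 = 6.101 d.
q = Δh / Σ(b_i/K_i) = 4.06 / 6.101 = 0.6654 m/day.
In each layer the seepage velocity is v_i = q/n_i, so the layer transit time is t_i = b_i·n_i / q:
  layer 1 (weathered basalt): t_1 = 12.9 × 0.05 / 0.6654 = 0.9693 d
  layer 2 (coarse sand): t_2 = 12.0 × 0.26 / 0.6654 = 4.689 d
Total t = Σ t_i = 5.658 days.

5.66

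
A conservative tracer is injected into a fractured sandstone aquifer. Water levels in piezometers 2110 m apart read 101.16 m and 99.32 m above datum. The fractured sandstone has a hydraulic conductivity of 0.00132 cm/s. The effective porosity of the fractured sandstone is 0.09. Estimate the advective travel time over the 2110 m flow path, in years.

Convert K: 0.00132 cm/s × 864 = 1.140 m/day.
Hydraulic gradient i = (101.16 − 99.32) / 2110 = 1.84 / 2110 = 0.0008720.
Darcy flux q = K · i = 1.140 × 0.0008720 = 0.0009945 m/day.
Seepage velocity v = q / n_e = 0.0009945 / 0.09 = 0.01105 m/day.
Travel time t = L / v = 2110 / 0.01105 = 1.909e+05 days = 522.8 years.

523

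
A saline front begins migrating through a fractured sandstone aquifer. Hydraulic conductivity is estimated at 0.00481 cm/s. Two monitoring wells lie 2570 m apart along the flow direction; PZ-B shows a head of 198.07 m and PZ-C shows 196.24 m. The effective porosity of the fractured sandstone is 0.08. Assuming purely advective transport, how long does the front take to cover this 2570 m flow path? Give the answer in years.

190

Convert K: 0.00481 cm/s × 864 = 4.156 m/day.
Hydraulic gradient i = (198.07 − 196.24) / 2570 = 1.83 / 2570 = 0.0007121.
Darcy flux q = K · i = 4.156 × 0.0007121 = 0.002959 m/day.
Seepage velocity v = q / n_e = 0.002959 / 0.08 = 0.03699 m/day.
Travel time t = L / v = 2570 / 0.03699 = 69478 days = 190.2 years.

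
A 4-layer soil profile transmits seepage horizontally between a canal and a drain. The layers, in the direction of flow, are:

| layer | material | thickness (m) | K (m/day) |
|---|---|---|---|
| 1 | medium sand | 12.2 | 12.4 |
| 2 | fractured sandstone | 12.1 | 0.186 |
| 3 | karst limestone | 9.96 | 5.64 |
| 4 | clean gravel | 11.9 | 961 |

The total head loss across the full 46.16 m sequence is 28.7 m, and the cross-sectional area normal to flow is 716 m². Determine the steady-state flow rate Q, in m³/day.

Flow is perpendicular to layering, so the layers act in series and the equivalent K is the thickness-weighted harmonic mean.
Total thickness L = 12.2 + 12.1 + 9.96 + 11.9 = 46.16 m.
Σ(b_i/K_i) = 12.2/12.4 + 12.1/0.186 + 9.96/5.64 + 11.9/961 = 67.82 d.
K_eq = L / Σ(b_i/K_i) = 46.16 / 67.82 = 0.6807 m/day.
Q = K_eq · A · (Δh/L) = 0.6807 × 716 × (28.7/46.16) = 303.0 m³/day.

303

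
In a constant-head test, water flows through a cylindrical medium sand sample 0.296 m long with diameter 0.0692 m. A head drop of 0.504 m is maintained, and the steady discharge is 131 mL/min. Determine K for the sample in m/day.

29.5

Cross-sectional area A = π·(d/2)² = π × (0.0692/2)² = 0.003761 m².
Convert discharge: 131 mL/min = 2.183e-06 m³/s.
Darcy's law rearranged: K = Q·L / (A·Δh) = 2.183e-06 × 0.296 / (0.003761 × 0.504) = 0.0003409 m/s = 29.46 m/day.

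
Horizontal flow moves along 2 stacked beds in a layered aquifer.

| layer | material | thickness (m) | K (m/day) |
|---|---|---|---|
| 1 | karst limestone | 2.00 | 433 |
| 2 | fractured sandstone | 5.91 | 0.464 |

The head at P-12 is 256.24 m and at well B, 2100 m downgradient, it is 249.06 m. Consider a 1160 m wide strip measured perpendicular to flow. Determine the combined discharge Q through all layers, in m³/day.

Flow is parallel to layering, so each bed carries its own Darcy discharge and the transmissivities add.
Σ(K_i·b_i) = 433×2.00 + 0.464×5.91 = 868.7 m²/day.
Hydraulic gradient i = (256.24 − 249.06) / 2100 = 7.18 / 2100 = 0.003419.
Q = Σ(K_i·b_i) · W · i = 868.7 × 1160 × 0.003419 = 3446 m³/day.

3450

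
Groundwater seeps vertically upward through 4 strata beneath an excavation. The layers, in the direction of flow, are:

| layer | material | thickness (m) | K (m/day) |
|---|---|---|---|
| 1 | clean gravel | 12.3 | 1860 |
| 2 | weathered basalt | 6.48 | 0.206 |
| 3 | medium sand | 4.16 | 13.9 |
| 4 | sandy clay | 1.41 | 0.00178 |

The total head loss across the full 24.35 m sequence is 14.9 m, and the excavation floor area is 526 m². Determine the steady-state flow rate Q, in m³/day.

Flow is perpendicular to layering, so the layers act in series and the equivalent K is the thickness-weighted harmonic mean.
Total thickness L = 12.3 + 6.48 + 4.16 + 1.41 = 24.35 m.
Σ(b_i/K_i) = 12.3/1860 + 6.48/0.206 + 4.16/13.9 + 1.41/0.00178 = 823.9 d.
K_eq = L / Σ(b_i/K_i) = 24.35 / 823.9 = 0.02955 m/day.
Q = K_eq · A · (Δh/L) = 0.02955 × 526 × (14.9/24.35) = 9.513 m³/day.

9.51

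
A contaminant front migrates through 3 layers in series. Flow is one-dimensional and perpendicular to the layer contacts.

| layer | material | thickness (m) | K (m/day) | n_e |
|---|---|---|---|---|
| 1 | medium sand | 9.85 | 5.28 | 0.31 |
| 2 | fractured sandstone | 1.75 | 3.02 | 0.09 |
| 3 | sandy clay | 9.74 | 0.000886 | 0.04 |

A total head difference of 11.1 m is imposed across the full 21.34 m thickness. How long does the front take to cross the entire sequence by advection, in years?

9.77

With flow normal to the layers, continuity requires the same specific discharge q through every layer.
Σ(b_i/K_i) = 9.85/5.28 + 1.75/3.02 + 9.74/0.000886 = 10996 d.
q = Δh / Σ(b_i/K_i) = 11.1 / 10996 = 0.001009 m/day.
In each layer the seepage velocity is v_i = q/n_i, so the layer transit time is t_i = b_i·n_i / q:
  layer 1 (medium sand): t_1 = 9.85 × 0.31 / 0.001009 = 3025 d
  layer 2 (fractured sandstone): t_2 = 1.75 × 0.09 / 0.001009 = 156.0 d
  layer 3 (sandy clay): t_3 = 9.74 × 0.04 / 0.001009 = 385.9 d
Total t = Σ t_i = 3567 days = 9.765 years.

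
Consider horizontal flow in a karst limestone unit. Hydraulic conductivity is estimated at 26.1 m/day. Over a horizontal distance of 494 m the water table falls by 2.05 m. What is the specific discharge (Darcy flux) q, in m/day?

0.108

Hydraulic gradient i = Δh / L = 2.05 / 494 = 0.004150.
Specific discharge q = K · i = 26.10 × 0.004150 = 0.1083 m/day.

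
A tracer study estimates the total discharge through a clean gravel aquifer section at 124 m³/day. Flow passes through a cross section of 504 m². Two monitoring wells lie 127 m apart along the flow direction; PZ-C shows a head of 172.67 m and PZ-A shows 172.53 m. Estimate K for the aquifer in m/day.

Hydraulic gradient i = (172.67 − 172.53) / 127 = 0.14 / 127 = 0.001102.
From Q = K·A·i, K = Q / (A·i) = 124 / (504.0 × 0.001102) = 223.2 m/day.

223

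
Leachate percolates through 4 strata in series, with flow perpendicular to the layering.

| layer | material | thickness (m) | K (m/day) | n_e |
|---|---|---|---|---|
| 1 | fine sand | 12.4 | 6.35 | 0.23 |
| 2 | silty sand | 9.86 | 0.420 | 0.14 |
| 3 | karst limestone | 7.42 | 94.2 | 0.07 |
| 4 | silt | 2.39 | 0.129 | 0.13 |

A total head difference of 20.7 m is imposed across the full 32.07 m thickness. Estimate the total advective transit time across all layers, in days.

10.8

With flow normal to the layers, continuity requires the same specific discharge q through every layer.
Σ(b_i/K_i) = 12.4/6.35 + 9.86/0.420 + 7.42/94.2 + 2.39/0.129 = 44.03 d.
q = Δh / Σ(b_i/K_i) = 20.7 / 44.03 = 0.4701 m/day.
In each layer the seepage velocity is v_i = q/n_i, so the layer transit time is t_i = b_i·n_i / q:
  layer 1 (fine sand): t_1 = 12.4 × 0.23 / 0.4701 = 6.067 d
  layer 2 (silty sand): t_2 = 9.86 × 0.14 / 0.4701 = 2.937 d
  layer 3 (karst limestone): t_3 = 7.42 × 0.07 / 0.4701 = 1.105 d
  layer 4 (silt): t_4 = 2.39 × 0.13 / 0.4701 = 0.6609 d
Total t = Σ t_i = 10.77 days.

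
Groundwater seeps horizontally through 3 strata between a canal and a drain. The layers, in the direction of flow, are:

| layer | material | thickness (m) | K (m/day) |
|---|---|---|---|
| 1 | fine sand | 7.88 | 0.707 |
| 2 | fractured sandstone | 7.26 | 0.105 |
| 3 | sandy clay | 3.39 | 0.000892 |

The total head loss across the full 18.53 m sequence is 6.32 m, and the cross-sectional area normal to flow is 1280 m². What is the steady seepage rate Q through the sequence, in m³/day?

2.08

Flow is perpendicular to layering, so the layers act in series and the equivalent K is the thickness-weighted harmonic mean.
Total thickness L = 7.88 + 7.26 + 3.39 = 18.53 m.
Σ(b_i/K_i) = 7.88/0.707 + 7.26/0.105 + 3.39/0.000892 = 3881 d.
K_eq = L / Σ(b_i/K_i) = 18.53 / 3881 = 0.004775 m/day.
Q = K_eq · A · (Δh/L) = 0.004775 × 1280 × (6.32/18.53) = 2.085 m³/day.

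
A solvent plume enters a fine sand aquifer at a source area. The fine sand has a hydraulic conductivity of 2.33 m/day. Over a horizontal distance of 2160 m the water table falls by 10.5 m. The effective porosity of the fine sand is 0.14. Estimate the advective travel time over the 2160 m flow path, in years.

Hydraulic gradient i = Δh / L = 10.5 / 2160 = 0.004861.
Darcy flux q = K · i = 2.330 × 0.004861 = 0.01133 m/day.
Seepage velocity v = q / n_e = 0.01133 / 0.14 = 0.08090 m/day.
Travel time t = L / v = 2160 / 0.08090 = 26699 days = 73.10 years.

73.1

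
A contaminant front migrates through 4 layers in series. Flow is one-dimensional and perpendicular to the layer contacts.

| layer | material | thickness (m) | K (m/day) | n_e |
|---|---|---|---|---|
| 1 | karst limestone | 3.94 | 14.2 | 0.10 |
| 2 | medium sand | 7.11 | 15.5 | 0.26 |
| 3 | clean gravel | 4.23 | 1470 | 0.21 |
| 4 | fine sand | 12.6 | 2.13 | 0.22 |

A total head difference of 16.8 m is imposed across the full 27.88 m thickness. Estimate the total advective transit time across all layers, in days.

With flow normal to the layers, continuity requires the same specific discharge q through every layer.
Σ(b_i/K_i) = 3.94/14.2 + 7.11/15.5 + 4.23/1470 + 12.6/2.13 = 6.655 d.
q = Δh / Σ(b_i/K_i) = 16.8 / 6.655 = 2.525 m/day.
In each layer the seepage velocity is v_i = q/n_i, so the layer transit time is t_i = b_i·n_i / q:
  layer 1 (karst limestone): t_1 = 3.94 × 0.10 / 2.525 = 0.1561 d
  layer 2 (medium sand): t_2 = 7.11 × 0.26 / 2.525 = 0.7322 d
  layer 3 (clean gravel): t_3 = 4.23 × 0.21 / 2.525 = 0.3519 d
  layer 4 (fine sand): t_4 = 12.6 × 0.22 / 2.525 = 1.098 d
Total t = Σ t_i = 2.338 days.

2.34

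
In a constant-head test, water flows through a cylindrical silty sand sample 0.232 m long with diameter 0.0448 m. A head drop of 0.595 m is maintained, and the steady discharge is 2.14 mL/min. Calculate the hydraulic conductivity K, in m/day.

Cross-sectional area A = π·(d/2)² = π × (0.0448/2)² = 0.001576 m².
Convert discharge: 2.14 mL/min = 3.567e-08 m³/s.
Darcy's law rearranged: K = Q·L / (A·Δh) = 3.567e-08 × 0.232 / (0.001576 × 0.595) = 8.822e-06 m/s = 0.7623 m/day.

0.762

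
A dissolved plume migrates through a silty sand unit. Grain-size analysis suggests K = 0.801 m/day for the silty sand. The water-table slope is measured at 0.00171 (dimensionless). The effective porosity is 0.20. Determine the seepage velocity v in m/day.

Hydraulic gradient i = 0.00171.
Darcy flux q = K · i = 0.8010 × 0.001710 = 0.001370 m/day.
Seepage velocity v = q / n_e = 0.001370 / 0.20 = 0.006849 m/day.

0.00685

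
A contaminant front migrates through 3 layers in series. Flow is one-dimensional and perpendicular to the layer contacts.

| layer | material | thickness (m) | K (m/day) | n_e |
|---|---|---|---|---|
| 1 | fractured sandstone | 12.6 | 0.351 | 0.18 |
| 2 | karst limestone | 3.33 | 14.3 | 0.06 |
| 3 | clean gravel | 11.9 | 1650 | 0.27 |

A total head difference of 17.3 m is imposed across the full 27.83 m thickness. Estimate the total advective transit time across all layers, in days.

11.9

With flow normal to the layers, continuity requires the same specific discharge q through every layer.
Σ(b_i/K_i) = 12.6/0.351 + 3.33/14.3 + 11.9/1650 = 36.14 d.
q = Δh / Σ(b_i/K_i) = 17.3 / 36.14 = 0.4787 m/day.
In each layer the seepage velocity is v_i = q/n_i, so the layer transit time is t_i = b_i·n_i / q:
  layer 1 (fractured sandstone): t_1 = 12.6 × 0.18 / 0.4787 = 4.738 d
  layer 2 (karst limestone): t_2 = 3.33 × 0.06 / 0.4787 = 0.4174 d
  layer 3 (clean gravel): t_3 = 11.9 × 0.27 / 0.4787 = 6.712 d
Total t = Σ t_i = 11.87 days.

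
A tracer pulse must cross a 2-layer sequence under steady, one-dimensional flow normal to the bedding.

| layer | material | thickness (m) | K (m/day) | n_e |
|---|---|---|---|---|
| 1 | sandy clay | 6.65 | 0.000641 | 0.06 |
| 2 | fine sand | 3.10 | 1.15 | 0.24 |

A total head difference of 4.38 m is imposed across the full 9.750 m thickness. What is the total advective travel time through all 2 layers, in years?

7.41

With flow normal to the layers, continuity requires the same specific discharge q through every layer.
Σ(b_i/K_i) = 6.65/0.000641 + 3.10/1.15 = 10377 d.
q = Δh / Σ(b_i/K_i) = 4.38 / 10377 = 0.0004221 m/day.
In each layer the seepage velocity is v_i = q/n_i, so the layer transit time is t_i = b_i·n_i / q:
  layer 1 (sandy clay): t_1 = 6.65 × 0.06 / 0.0004221 = 945.3 d
  layer 2 (fine sand): t_2 = 3.10 × 0.24 / 0.0004221 = 1763 d
Total t = Σ t_i = 2708 days = 7.414 years.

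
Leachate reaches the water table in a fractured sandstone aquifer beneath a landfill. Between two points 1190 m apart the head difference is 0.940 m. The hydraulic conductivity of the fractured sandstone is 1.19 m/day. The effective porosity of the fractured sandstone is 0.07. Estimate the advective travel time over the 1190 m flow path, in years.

243

Hydraulic gradient i = Δh / L = 0.940 / 1190 = 0.0007899.
Darcy flux q = K · i = 1.190 × 0.0007899 = 0.0009400 m/day.
Seepage velocity v = q / n_e = 0.0009400 / 0.07 = 0.01343 m/day.
Travel time t = L / v = 1190 / 0.01343 = 88617 days = 242.6 years.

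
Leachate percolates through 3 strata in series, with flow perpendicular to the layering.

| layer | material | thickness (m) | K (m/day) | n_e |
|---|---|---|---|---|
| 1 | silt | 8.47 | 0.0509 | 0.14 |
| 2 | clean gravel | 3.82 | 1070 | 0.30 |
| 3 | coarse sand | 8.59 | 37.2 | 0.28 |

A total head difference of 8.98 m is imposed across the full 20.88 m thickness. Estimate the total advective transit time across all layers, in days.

With flow normal to the layers, continuity requires the same specific discharge q through every layer.
Σ(b_i/K_i) = 8.47/0.0509 + 3.82/1070 + 8.59/37.2 = 166.6 d.
q = Δh / Σ(b_i/K_i) = 8.98 / 166.6 = 0.05389 m/day.
In each layer the seepage velocity is v_i = q/n_i, so the layer transit time is t_i = b_i·n_i / q:
  layer 1 (silt): t_1 = 8.47 × 0.14 / 0.05389 = 22.00 d
  layer 2 (clean gravel): t_2 = 3.82 × 0.30 / 0.05389 = 21.27 d
  layer 3 (coarse sand): t_3 = 8.59 × 0.28 / 0.05389 = 44.63 d
Total t = Σ t_i = 87.90 days.

87.9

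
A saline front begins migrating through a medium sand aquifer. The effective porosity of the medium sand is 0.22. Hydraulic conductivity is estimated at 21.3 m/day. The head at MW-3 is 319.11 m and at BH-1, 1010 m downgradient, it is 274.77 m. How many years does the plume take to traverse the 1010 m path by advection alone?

0.651

Hydraulic gradient i = (319.11 − 274.77) / 1010 = 44.34 / 1010 = 0.04390.
Darcy flux q = K · i = 21.30 × 0.04390 = 0.9351 m/day.
Seepage velocity v = q / n_e = 0.9351 / 0.22 = 4.250 m/day.
Travel time t = L / v = 1010 / 4.250 = 237.6 days = 0.6506 years.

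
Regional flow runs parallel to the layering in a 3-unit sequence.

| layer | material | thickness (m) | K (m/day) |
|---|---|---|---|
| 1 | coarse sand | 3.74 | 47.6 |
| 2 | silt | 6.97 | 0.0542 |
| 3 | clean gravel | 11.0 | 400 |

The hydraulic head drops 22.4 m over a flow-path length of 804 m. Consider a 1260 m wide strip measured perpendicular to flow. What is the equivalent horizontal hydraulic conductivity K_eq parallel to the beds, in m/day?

211

Flow is parallel to layering, so each bed carries its own Darcy discharge and the transmissivities add.
Σ(K_i·b_i) = 47.6×3.74 + 0.0542×6.97 + 400×11.0 = 4578 m²/day.
Total thickness b = 21.71 m, so K_eq = Σ(K_i·b_i)/b = 210.9 m/day.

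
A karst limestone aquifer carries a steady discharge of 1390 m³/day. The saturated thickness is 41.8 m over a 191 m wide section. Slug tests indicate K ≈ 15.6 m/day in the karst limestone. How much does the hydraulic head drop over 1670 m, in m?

18.6

Cross-sectional area A = 191 × 41.8 = 7984 m².
From Q = K·A·i, i = Q / (K·A) = 1390 / (15.60 × 7984) = 0.01116.
Head loss Δh = i · L = 0.01116 × 1670 = 18.64 m.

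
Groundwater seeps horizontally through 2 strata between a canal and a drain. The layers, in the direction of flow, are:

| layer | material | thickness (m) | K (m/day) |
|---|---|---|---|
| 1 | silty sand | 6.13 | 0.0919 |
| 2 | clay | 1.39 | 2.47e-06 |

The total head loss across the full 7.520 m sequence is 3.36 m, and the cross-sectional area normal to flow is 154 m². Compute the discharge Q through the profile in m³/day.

Flow is perpendicular to layering, so the layers act in series and the equivalent K is the thickness-weighted harmonic mean.
Total thickness L = 6.13 + 1.39 = 7.520 m.
Σ(b_i/K_i) = 6.13/0.0919 + 1.39/2.47e-06 = 5.628e+05 d.
K_eq = L / Σ(b_i/K_i) = 7.520 / 5.628e+05 = 1.336e-05 m/day.
Q = K_eq · A · (Δh/L) = 1.336e-05 × 154 × (3.36/7.520) = 0.0009194 m³/day.

0.000919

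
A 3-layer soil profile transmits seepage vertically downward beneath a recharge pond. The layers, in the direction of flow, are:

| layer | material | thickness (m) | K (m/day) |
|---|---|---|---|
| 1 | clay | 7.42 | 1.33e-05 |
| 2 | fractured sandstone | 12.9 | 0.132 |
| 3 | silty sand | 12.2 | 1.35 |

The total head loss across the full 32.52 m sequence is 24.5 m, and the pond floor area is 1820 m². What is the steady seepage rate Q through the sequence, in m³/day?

0.0799

Flow is perpendicular to layering, so the layers act in series and the equivalent K is the thickness-weighted harmonic mean.
Total thickness L = 7.42 + 12.9 + 12.2 = 32.52 m.
Σ(b_i/K_i) = 7.42/1.33e-05 + 12.9/0.132 + 12.2/1.35 = 5.580e+05 d.
K_eq = L / Σ(b_i/K_i) = 32.52 / 5.580e+05 = 5.828e-05 m/day.
Q = K_eq · A · (Δh/L) = 5.828e-05 × 1820 × (24.5/32.52) = 0.07991 m³/day.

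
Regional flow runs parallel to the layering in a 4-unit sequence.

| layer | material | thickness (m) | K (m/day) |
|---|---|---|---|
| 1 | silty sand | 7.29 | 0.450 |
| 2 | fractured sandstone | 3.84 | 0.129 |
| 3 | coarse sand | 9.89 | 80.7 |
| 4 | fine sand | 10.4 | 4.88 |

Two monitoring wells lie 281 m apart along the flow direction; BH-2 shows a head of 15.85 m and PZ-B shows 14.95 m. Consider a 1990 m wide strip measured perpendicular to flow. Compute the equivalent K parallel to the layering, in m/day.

27.1

Flow is parallel to layering, so each bed carries its own Darcy discharge and the transmissivities add.
Σ(K_i·b_i) = 0.450×7.29 + 0.129×3.84 + 80.7×9.89 + 4.88×10.4 = 852.7 m²/day.
Total thickness b = 31.42 m, so K_eq = Σ(K_i·b_i)/b = 27.14 m/day.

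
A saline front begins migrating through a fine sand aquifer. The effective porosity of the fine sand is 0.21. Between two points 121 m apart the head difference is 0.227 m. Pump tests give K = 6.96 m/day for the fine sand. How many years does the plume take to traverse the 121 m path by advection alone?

Hydraulic gradient i = Δh / L = 0.227 / 121 = 0.001876.
Darcy flux q = K · i = 6.960 × 0.001876 = 0.01306 m/day.
Seepage velocity v = q / n_e = 0.01306 / 0.21 = 0.06218 m/day.
Travel time t = L / v = 121 / 0.06218 = 1946 days = 5.328 years.

5.33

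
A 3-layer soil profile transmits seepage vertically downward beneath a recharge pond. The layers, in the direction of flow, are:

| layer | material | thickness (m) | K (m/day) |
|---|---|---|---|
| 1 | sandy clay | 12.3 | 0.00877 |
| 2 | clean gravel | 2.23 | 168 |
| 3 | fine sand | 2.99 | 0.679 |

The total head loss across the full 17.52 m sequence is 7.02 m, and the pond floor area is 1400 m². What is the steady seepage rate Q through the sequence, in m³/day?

6.99

Flow is perpendicular to layering, so the layers act in series and the equivalent K is the thickness-weighted harmonic mean.
Total thickness L = 12.3 + 2.23 + 2.99 = 17.52 m.
Σ(b_i/K_i) = 12.3/0.00877 + 2.23/168 + 2.99/0.679 = 1407 d.
K_eq = L / Σ(b_i/K_i) = 17.52 / 1407 = 0.01245 m/day.
Q = K_eq · A · (Δh/L) = 0.01245 × 1400 × (7.02/17.52) = 6.985 m³/day.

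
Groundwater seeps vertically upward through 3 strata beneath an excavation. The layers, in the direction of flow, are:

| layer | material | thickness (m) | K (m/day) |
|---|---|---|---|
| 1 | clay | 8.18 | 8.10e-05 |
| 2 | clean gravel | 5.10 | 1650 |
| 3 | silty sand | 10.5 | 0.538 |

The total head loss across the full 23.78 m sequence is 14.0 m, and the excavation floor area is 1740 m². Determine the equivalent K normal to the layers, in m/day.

0.000235

Flow is perpendicular to layering, so the layers act in series and the equivalent K is the thickness-weighted harmonic mean.
Total thickness L = 8.18 + 5.10 + 10.5 = 23.78 m.
Σ(b_i/K_i) = 8.18/8.10e-05 + 5.10/1650 + 10.5/0.538 = 1.010e+05 d.
K_eq = L / Σ(b_i/K_i) = 23.78 / 1.010e+05 = 0.0002354 m/day.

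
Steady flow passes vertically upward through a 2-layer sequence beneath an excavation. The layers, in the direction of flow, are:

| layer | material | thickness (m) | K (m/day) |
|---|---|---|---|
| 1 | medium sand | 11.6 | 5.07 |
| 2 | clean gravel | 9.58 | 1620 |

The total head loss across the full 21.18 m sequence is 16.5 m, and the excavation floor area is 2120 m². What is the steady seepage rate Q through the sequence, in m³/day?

Flow is perpendicular to layering, so the layers act in series and the equivalent K is the thickness-weighted harmonic mean.
Total thickness L = 11.6 + 9.58 = 21.18 m.
Σ(b_i/K_i) = 11.6/5.07 + 9.58/1620 = 2.294 d.
K_eq = L / Σ(b_i/K_i) = 21.18 / 2.294 = 9.233 m/day.
Q = K_eq · A · (Δh/L) = 9.233 × 2120 × (16.5/21.18) = 15249 m³/day.

15200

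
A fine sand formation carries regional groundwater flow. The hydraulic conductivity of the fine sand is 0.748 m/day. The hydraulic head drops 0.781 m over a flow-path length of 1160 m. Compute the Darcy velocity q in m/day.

0.000504

Hydraulic gradient i = Δh / L = 0.781 / 1160 = 0.0006733.
Specific discharge q = K · i = 0.7480 × 0.0006733 = 0.0005036 m/day.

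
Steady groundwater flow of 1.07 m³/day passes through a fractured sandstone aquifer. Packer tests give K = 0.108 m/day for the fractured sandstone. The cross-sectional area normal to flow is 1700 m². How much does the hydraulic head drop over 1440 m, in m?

8.39

From Q = K·A·i, i = Q / (K·A) = 1.07 / (0.1080 × 1700) = 0.005828.
Head loss Δh = i · L = 0.005828 × 1440 = 8.392 m.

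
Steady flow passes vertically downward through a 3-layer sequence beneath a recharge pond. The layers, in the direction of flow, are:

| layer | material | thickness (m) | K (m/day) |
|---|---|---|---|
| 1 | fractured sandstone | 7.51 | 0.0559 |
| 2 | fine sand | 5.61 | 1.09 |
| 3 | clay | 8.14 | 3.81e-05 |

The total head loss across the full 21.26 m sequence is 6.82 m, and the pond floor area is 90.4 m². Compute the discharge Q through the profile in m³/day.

0.00288

Flow is perpendicular to layering, so the layers act in series and the equivalent K is the thickness-weighted harmonic mean.
Total thickness L = 7.51 + 5.61 + 8.14 = 21.26 m.
Σ(b_i/K_i) = 7.51/0.0559 + 5.61/1.09 + 8.14/3.81e-05 = 2.138e+05 d.
K_eq = L / Σ(b_i/K_i) = 21.26 / 2.138e+05 = 9.944e-05 m/day.
Q = K_eq · A · (Δh/L) = 9.944e-05 × 90.4 × (6.82/21.26) = 0.002884 m³/day.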